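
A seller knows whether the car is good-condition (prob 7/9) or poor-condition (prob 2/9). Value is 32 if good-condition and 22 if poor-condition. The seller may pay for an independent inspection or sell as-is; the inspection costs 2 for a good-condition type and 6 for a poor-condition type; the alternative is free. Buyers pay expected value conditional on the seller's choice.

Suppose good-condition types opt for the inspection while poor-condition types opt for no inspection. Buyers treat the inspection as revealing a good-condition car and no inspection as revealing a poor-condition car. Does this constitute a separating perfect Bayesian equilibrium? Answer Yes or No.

Under these beliefs, the inspection earns price 32 and no inspection earns price 22.
good-condition: the inspection nets 32 − 2 = 30; no inspection nets 22. good-condition prefers the inspection.
poor-condition: the inspection nets 32 − 6 = 26; no inspection nets 22. poor-condition would deviate to the inspection.
poor-condition has a profitable deviation, so the profile is not an equilibrium.

No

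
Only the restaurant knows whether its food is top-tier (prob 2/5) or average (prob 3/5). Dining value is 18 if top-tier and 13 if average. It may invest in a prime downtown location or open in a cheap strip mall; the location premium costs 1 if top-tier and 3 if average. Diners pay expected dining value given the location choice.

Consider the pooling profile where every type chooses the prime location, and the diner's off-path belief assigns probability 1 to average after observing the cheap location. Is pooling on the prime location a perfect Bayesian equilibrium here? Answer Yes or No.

No

On path, the diner holds the prior and pays 2/5·18 + 3/5·13 = 15. Off path (the cheap location), believing average, it pays 13.
top-tier: the prime location nets 15 − 1 = 14; the cheap location nets 13. top-tier stays.
average: the prime location nets 15 − 3 = 12; the cheap location nets 13. average would deviate.
A type deviates, so pooling fails.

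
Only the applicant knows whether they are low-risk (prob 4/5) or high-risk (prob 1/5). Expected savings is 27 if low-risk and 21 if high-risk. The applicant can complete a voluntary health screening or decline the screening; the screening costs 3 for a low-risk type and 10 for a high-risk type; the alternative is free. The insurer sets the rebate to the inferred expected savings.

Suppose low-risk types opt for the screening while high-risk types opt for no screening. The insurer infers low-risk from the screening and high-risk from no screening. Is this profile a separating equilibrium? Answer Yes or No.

Under these beliefs, the screening earns rebate 27 and no screening earns rebate 21.
low-risk: the screening nets 27 − 3 = 24; no screening nets 21. low-risk prefers the screening.
high-risk: the screening nets 27 − 10 = 17; no screening nets 21. high-risk prefers no screening.
Neither type deviates, so the separating profile is an equilibrium.

Yes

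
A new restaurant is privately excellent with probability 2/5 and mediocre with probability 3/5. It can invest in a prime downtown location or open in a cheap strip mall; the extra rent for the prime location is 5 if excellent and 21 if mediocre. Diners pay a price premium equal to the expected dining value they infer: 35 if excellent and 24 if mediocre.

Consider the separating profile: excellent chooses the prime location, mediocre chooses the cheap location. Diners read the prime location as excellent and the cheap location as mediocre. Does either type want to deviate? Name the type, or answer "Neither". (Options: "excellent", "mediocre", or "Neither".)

Neither

The prime location pays 35; the cheap location pays 24.
excellent: assigned the prime location, nets 35 − 5 = 30; deviating to the cheap location nets 24.
mediocre: assigned the cheap location, nets 24; deviating to the prime location nets 35 − 21 = 14.
Both types strictly prefer their assigned action; no profitable deviation.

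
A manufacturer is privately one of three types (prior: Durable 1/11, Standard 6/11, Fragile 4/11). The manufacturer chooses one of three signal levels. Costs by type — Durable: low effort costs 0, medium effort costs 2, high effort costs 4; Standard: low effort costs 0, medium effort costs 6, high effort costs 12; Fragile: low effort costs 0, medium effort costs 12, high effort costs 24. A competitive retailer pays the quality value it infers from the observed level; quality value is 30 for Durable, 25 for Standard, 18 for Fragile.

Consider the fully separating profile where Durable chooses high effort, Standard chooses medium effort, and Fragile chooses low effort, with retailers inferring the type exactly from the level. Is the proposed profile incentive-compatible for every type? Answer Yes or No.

Yes

Separating prices: high effort → 30, medium effort → 25, low effort → 18.
Durable (assigned high effort): low effort: 18 − 0 = 18; medium effort: 25 − 2 = 23; high effort: 30 − 4 = 26. Durable stays.
Standard (assigned medium effort): low effort: 18 − 0 = 18; medium effort: 25 − 6 = 19; high effort: 30 − 12 = 18. Standard stays.
Fragile (assigned low effort): low effort: 18 − 0 = 18; medium effort: 25 − 12 = 13; high effort: 30 − 24 = 6. Fragile stays.
Every type prefers its assigned level; separation holds.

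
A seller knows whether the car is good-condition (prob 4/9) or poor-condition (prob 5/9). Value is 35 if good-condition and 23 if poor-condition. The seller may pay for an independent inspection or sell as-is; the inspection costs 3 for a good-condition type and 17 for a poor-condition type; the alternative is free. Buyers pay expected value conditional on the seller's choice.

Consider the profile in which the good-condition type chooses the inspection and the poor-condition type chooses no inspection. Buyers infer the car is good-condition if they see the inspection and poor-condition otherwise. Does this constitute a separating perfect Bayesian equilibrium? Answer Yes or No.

Under these beliefs, the inspection earns price 35 and no inspection earns price 23.
good-condition: the inspection nets 35 − 3 = 32; no inspection nets 23. good-condition prefers the inspection.
poor-condition: the inspection nets 35 − 17 = 18; no inspection nets 23. poor-condition prefers no inspection.
Neither type deviates, so the separating profile is an equilibrium.

Yes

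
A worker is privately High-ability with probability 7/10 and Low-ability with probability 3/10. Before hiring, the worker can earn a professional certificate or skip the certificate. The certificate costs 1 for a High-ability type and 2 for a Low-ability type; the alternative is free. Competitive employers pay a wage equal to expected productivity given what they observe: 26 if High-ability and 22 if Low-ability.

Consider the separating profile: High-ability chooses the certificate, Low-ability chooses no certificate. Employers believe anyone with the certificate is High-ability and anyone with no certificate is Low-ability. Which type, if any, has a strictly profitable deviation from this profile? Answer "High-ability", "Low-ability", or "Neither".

Low-ability

The certificate pays 26; no certificate pays 22.
High-ability: assigned the certificate, nets 26 − 1 = 25; deviating to no certificate nets 22.
Low-ability: assigned no certificate, nets 22; deviating to the certificate nets 26 − 2 = 24.
The Low-ability type gains 2 by deviating.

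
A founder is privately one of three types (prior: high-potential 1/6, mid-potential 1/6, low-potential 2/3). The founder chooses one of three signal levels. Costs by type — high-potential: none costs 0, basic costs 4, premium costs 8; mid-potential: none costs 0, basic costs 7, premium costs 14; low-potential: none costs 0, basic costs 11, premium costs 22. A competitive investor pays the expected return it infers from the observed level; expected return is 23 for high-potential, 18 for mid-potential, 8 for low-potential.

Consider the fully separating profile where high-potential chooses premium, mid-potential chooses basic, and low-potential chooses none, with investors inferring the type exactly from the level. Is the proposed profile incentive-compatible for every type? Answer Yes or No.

Separating valuations: premium → 23, basic → 18, none → 8.
high-potential (assigned premium): none: 8 − 0 = 8; basic: 18 − 4 = 14; premium: 23 − 8 = 15. high-potential stays.
mid-potential (assigned basic): none: 8 − 0 = 8; basic: 18 − 7 = 11; premium: 23 − 14 = 9. mid-potential stays.
low-potential (assigned none): none: 8 − 0 = 8; basic: 18 − 11 = 7; premium: 23 − 22 = 1. low-potential stays.
Every type prefers its assigned level; separation holds.

Yes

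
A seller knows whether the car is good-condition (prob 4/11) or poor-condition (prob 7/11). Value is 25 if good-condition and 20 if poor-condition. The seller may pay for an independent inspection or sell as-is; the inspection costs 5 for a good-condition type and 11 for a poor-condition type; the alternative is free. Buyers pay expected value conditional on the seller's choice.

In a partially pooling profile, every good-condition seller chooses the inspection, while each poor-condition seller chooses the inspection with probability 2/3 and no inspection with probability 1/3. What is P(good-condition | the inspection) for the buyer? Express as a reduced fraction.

P(the inspection) = (4/11)·1 + (7/11)·(2/3) = 26/33.
By Bayes' rule, P(good-condition | the inspection) = (4/11) / (26/33) = 6/13.

6/13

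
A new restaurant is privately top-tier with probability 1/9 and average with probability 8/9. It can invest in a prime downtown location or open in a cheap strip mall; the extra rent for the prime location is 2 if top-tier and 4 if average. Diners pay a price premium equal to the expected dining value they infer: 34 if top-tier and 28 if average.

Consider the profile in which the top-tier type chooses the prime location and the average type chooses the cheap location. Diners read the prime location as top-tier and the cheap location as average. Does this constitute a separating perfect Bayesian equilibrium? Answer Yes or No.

Under these beliefs, the prime location earns price premium 34 and the cheap location earns price premium 28.
top-tier: the prime location nets 34 − 2 = 32; the cheap location nets 28. top-tier prefers the prime location.
average: the prime location nets 34 − 4 = 30; the cheap location nets 28. average would deviate to the prime location.
average has a profitable deviation, so the profile is not an equilibrium.

No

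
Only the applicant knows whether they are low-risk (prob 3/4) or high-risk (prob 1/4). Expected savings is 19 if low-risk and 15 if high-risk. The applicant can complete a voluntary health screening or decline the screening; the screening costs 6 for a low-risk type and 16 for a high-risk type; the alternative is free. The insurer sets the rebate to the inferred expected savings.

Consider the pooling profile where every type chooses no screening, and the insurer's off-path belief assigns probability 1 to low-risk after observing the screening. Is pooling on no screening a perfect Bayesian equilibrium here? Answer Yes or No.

On path, the insurer holds the prior and pays 3/4·19 + 1/4·15 = 18. Off path (the screening), believing low-risk, it pays 19.
low-risk: no screening nets 18; the screening nets 19 − 6 = 13. low-risk stays.
high-risk: no screening nets 18; the screening nets 19 − 16 = 3. high-risk stays.
No type deviates, so pooling is sustained.

Yes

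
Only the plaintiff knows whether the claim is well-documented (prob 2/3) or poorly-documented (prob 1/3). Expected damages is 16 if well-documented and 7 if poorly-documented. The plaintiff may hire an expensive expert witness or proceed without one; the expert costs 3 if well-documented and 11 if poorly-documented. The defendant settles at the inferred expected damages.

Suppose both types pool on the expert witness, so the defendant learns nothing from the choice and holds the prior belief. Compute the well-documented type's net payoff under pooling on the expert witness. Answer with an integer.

Pooled settlement = 2/3·16 + 1/3·7 = 13.
well-documented pays cost 3 for the expert witness, so net payoff = 13 − 3 = 10.

10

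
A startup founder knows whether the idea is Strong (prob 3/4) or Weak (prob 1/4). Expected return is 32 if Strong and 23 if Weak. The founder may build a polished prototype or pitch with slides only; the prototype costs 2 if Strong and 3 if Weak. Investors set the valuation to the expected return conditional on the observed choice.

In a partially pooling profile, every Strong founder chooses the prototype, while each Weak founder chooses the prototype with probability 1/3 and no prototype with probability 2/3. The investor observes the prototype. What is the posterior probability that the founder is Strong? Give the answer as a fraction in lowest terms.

9/10

P(the prototype) = (3/4)·1 + (1/4)·(1/3) = 5/6.
By Bayes' rule, P(Strong | the prototype) = (3/4) / (5/6) = 9/10.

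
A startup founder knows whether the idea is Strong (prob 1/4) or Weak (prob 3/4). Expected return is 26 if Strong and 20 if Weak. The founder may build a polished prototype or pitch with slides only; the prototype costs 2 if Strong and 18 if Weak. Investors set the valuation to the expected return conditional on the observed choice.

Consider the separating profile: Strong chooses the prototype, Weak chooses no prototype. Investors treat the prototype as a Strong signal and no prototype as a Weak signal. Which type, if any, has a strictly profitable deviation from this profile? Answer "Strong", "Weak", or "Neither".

The prototype pays 26; no prototype pays 20.
Strong: assigned the prototype, nets 26 − 2 = 24; deviating to no prototype nets 20.
Weak: assigned no prototype, nets 20; deviating to the prototype nets 26 − 18 = 8.
Both types strictly prefer their assigned action; no profitable deviation.

Neither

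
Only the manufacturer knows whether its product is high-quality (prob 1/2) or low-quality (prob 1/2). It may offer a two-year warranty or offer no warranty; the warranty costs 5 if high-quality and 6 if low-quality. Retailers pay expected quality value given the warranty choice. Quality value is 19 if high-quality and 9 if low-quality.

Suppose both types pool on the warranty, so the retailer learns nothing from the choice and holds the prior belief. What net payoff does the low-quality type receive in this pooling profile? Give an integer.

Pooled price = 1/2·19 + 1/2·9 = 14.
low-quality pays cost 6 for the warranty, so net payoff = 14 − 6 = 8.

8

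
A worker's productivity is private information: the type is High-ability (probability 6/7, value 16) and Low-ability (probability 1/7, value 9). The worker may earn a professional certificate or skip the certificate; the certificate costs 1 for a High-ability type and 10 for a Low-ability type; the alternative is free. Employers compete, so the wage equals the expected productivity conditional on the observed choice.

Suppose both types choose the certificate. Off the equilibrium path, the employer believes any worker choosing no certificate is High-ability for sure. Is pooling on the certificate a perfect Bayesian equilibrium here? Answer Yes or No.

No

On path, the employer holds the prior and pays 6/7·16 + 1/7·9 = 15. Off path (no certificate), believing High-ability, it pays 16.
High-ability: the certificate nets 15 − 1 = 14; no certificate nets 16. High-ability would deviate.
Low-ability: the certificate nets 15 − 10 = 5; no certificate nets 16. Low-ability would deviate.
A type deviates, so pooling fails.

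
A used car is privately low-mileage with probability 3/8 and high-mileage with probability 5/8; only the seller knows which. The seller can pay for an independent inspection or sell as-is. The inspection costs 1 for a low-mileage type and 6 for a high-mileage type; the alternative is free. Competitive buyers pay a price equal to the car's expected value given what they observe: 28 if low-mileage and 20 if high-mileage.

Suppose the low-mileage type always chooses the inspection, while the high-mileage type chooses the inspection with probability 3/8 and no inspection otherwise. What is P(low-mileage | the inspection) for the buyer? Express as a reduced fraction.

P(the inspection) = (3/8)·1 + (5/8)·(3/8) = 39/64.
By Bayes' rule, P(low-mileage | the inspection) = (3/8) / (39/64) = 8/13.

8/13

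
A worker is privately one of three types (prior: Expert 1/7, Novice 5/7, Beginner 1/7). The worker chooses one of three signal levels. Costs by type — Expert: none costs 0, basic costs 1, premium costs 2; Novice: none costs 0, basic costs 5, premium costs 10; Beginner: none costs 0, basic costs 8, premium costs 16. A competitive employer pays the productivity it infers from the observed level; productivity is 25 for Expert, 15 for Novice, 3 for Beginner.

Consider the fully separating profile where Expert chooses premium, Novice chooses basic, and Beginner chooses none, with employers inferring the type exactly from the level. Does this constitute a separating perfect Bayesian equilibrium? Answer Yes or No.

Separating wages: premium → 25, basic → 15, none → 3.
Expert (assigned premium): none: 3 − 0 = 3; basic: 15 − 1 = 14; premium: 25 − 2 = 23. Expert stays.
Novice (assigned basic): none: 3 − 0 = 3; basic: 15 − 5 = 10; premium: 25 − 10 = 15. Novice prefers premium.
Beginner (assigned none): none: 3 − 0 = 3; basic: 15 − 8 = 7; premium: 25 − 16 = 9. Beginner prefers premium.
At least one type deviates; the separating profile fails.

No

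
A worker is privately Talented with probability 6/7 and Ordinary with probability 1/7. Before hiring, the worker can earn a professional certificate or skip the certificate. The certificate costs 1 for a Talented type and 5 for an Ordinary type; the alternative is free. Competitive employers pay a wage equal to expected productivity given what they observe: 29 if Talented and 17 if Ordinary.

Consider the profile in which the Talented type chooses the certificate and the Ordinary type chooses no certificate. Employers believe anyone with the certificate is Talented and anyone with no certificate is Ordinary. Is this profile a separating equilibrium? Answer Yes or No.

Under these beliefs, the certificate earns wage 29 and no certificate earns wage 17.
Talented: the certificate nets 29 − 1 = 28; no certificate nets 17. Talented prefers the certificate.
Ordinary: the certificate nets 29 − 5 = 24; no certificate nets 17. Ordinary would deviate to the certificate.
Ordinary has a profitable deviation, so the profile is not an equilibrium.

No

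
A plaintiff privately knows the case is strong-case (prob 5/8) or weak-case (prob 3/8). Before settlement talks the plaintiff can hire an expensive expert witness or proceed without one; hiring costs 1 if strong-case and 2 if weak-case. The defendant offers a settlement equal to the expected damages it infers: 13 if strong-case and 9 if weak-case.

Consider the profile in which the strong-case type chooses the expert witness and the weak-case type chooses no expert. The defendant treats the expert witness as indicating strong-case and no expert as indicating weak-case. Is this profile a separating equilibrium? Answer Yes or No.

No

Under these beliefs, the expert witness earns settlement 13 and no expert earns settlement 9.
strong-case: the expert witness nets 13 − 1 = 12; no expert nets 9. strong-case prefers the expert witness.
weak-case: the expert witness nets 13 − 2 = 11; no expert nets 9. weak-case would deviate to the expert witness.
weak-case has a profitable deviation, so the profile is not an equilibrium.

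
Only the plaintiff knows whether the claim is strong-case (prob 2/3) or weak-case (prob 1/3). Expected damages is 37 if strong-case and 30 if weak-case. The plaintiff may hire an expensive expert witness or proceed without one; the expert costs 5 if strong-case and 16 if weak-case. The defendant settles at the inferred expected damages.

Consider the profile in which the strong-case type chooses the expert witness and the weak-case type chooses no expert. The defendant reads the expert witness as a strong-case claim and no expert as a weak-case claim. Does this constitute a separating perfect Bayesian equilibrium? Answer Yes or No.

Under these beliefs, the expert witness earns settlement 37 and no expert earns settlement 30.
strong-case: the expert witness nets 37 − 5 = 32; no expert nets 30. strong-case prefers the expert witness.
weak-case: the expert witness nets 37 − 16 = 21; no expert nets 30. weak-case prefers no expert.
Neither type deviates, so the separating profile is an equilibrium.

Yes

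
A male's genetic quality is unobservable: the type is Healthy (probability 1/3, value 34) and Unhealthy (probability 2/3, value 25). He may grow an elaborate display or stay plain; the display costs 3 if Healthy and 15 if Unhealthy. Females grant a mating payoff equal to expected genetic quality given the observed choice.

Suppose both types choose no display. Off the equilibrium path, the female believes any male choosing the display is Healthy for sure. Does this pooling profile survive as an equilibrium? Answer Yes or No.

On path, the female holds the prior and pays 1/3·34 + 2/3·25 = 28. Off path (the display), believing Healthy, it pays 34.
Healthy: no display nets 28; the display nets 34 − 3 = 31. Healthy would deviate.
Unhealthy: no display nets 28; the display nets 34 − 15 = 19. Unhealthy stays.
A type deviates, so pooling fails.

No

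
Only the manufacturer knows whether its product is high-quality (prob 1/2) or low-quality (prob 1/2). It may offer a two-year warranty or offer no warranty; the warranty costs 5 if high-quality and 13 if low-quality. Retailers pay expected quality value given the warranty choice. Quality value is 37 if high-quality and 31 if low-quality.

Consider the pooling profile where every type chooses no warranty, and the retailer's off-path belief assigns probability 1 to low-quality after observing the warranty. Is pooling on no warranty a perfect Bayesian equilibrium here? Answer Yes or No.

Yes

On path, the retailer holds the prior and pays 1/2·37 + 1/2·31 = 34. Off path (the warranty), believing low-quality, it pays 31.
high-quality: no warranty nets 34; the warranty nets 31 − 5 = 26. high-quality stays.
low-quality: no warranty nets 34; the warranty nets 31 − 13 = 18. low-quality stays.
No type deviates, so pooling is sustained.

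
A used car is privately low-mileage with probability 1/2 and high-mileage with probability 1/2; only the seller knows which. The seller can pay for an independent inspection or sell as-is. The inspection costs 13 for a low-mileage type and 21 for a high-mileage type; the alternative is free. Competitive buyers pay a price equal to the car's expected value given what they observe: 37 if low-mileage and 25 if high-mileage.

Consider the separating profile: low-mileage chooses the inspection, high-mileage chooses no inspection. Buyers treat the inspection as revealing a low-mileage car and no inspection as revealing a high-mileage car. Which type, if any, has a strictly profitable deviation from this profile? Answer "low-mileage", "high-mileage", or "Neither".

The inspection pays 37; no inspection pays 25.
low-mileage: assigned the inspection, nets 37 − 13 = 24; deviating to no inspection nets 25.
high-mileage: assigned no inspection, nets 25; deviating to the inspection nets 37 − 21 = 16.
The low-mileage type gains 1 by deviating.

low-mileage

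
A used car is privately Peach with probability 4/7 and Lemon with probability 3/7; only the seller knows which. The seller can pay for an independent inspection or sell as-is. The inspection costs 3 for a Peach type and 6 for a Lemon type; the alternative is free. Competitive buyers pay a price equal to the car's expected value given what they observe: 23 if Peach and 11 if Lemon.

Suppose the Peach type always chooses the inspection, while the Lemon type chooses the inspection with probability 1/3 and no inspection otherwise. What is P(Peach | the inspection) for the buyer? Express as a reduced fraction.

P(the inspection) = (4/7)·1 + (3/7)·(1/3) = 5/7.
By Bayes' rule, P(Peach | the inspection) = (4/7) / (5/7) = 4/5.

4/5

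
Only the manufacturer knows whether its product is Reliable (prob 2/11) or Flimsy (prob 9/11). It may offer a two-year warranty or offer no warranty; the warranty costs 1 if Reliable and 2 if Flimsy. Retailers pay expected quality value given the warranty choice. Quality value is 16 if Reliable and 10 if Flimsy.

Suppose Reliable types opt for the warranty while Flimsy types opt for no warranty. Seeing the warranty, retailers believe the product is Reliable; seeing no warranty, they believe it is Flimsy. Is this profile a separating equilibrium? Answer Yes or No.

Under these beliefs, the warranty earns price 16 and no warranty earns price 10.
Reliable: the warranty nets 16 − 1 = 15; no warranty nets 10. Reliable prefers the warranty.
Flimsy: the warranty nets 16 − 2 = 14; no warranty nets 10. Flimsy would deviate to the warranty.
Flimsy has a profitable deviation, so the profile is not an equilibrium.

No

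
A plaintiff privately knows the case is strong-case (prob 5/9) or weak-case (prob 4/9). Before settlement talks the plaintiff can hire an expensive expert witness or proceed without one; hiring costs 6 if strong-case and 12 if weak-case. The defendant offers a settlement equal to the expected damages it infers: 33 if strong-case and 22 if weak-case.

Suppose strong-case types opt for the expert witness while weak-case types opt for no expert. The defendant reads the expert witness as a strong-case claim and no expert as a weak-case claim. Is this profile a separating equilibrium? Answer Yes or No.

Yes

Under these beliefs, the expert witness earns settlement 33 and no expert earns settlement 22.
strong-case: the expert witness nets 33 − 6 = 27; no expert nets 22. strong-case prefers the expert witness.
weak-case: the expert witness nets 33 − 12 = 21; no expert nets 22. weak-case prefers no expert.
Neither type deviates, so the separating profile is an equilibrium.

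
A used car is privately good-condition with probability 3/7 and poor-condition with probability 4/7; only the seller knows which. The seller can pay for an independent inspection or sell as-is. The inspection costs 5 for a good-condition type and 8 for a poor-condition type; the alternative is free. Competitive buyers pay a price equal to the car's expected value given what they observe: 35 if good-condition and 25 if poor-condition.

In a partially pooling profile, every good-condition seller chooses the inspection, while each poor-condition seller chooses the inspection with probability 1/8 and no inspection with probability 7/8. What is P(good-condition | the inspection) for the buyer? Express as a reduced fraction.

6/7

P(the inspection) = (3/7)·1 + (4/7)·(1/8) = 1/2.
By Bayes' rule, P(good-condition | the inspection) = (3/7) / (1/2) = 6/7.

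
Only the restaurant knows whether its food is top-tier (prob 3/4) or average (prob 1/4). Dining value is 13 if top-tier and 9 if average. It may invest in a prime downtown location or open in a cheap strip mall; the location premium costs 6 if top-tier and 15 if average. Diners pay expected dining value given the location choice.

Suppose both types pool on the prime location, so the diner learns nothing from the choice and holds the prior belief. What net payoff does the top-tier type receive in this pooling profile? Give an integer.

6

Pooled price premium = 3/4·13 + 1/4·9 = 12.
top-tier pays cost 6 for the prime location, so net payoff = 12 − 6 = 6.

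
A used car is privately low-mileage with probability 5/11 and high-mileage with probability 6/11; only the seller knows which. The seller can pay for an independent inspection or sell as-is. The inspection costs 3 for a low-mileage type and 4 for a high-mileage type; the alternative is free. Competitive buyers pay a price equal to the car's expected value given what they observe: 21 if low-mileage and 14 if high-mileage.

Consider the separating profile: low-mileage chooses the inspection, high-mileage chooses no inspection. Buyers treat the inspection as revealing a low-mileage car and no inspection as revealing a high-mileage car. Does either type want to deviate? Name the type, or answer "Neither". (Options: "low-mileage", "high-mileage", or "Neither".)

The inspection pays 21; no inspection pays 14.
low-mileage: assigned the inspection, nets 21 − 3 = 18; deviating to no inspection nets 14.
high-mileage: assigned no inspection, nets 14; deviating to the inspection nets 21 − 4 = 17.
The high-mileage type gains 3 by deviating.

high-mileage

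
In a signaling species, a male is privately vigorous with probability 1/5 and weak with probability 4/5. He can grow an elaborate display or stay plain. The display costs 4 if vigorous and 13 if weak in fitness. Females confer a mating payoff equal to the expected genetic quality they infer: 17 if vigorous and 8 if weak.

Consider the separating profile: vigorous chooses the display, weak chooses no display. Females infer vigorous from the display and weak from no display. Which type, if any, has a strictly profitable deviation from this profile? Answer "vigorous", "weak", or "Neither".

Neither

The display pays 17; no display pays 8.
vigorous: assigned the display, nets 17 − 4 = 13; deviating to no display nets 8.
weak: assigned no display, nets 8; deviating to the display nets 17 − 13 = 4.
Both types strictly prefer their assigned action; no profitable deviation.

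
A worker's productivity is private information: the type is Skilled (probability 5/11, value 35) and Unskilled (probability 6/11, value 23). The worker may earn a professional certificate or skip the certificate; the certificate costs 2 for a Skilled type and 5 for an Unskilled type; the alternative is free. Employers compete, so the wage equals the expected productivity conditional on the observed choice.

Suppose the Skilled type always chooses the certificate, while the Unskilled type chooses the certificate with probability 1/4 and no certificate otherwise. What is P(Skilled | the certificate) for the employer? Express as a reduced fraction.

P(the certificate) = (5/11)·1 + (6/11)·(1/4) = 13/22.
By Bayes' rule, P(Skilled | the certificate) = (5/11) / (13/22) = 10/13.

10/13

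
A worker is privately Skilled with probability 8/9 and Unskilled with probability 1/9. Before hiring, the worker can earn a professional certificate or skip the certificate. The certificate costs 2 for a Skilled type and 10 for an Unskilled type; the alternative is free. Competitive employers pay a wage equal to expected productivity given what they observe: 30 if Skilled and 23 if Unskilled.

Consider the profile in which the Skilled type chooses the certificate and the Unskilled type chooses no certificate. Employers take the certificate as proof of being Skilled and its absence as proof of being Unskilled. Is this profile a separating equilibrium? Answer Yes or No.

Under these beliefs, the certificate earns wage 30 and no certificate earns wage 23.
Skilled: the certificate nets 30 − 2 = 28; no certificate nets 23. Skilled prefers the certificate.
Unskilled: the certificate nets 30 − 10 = 20; no certificate nets 23. Unskilled prefers no certificate.
Neither type deviates, so the separating profile is an equilibrium.

Yes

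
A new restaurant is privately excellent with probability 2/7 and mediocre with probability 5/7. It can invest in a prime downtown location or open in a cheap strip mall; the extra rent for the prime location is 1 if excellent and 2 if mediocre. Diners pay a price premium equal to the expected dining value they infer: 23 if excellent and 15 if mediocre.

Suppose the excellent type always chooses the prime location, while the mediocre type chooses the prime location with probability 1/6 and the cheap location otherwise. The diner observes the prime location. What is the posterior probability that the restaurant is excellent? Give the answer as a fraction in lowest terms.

12/17

P(the prime location) = (2/7)·1 + (5/7)·(1/6) = 17/42.
By Bayes' rule, P(excellent | the prime location) = (2/7) / (17/42) = 12/17.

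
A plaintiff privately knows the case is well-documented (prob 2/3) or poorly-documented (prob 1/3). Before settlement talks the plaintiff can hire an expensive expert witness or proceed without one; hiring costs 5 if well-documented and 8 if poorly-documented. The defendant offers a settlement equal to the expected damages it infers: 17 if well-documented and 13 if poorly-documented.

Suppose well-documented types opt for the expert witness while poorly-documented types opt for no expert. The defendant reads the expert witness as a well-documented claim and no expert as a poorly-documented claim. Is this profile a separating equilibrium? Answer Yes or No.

Under these beliefs, the expert witness earns settlement 17 and no expert earns settlement 13.
well-documented: the expert witness nets 17 − 5 = 12; no expert nets 13. well-documented would deviate to no expert.
poorly-documented: the expert witness nets 17 − 8 = 9; no expert nets 13. poorly-documented prefers no expert.
well-documented has a profitable deviation, so the profile is not an equilibrium.

No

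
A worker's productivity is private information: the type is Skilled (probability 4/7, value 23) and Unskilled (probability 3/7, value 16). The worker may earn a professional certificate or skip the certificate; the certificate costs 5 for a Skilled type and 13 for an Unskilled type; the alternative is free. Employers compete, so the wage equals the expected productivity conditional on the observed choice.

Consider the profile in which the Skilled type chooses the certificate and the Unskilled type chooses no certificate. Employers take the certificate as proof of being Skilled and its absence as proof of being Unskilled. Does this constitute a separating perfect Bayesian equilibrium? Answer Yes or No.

Yes

Under these beliefs, the certificate earns wage 23 and no certificate earns wage 16.
Skilled: the certificate nets 23 − 5 = 18; no certificate nets 16. Skilled prefers the certificate.
Unskilled: the certificate nets 23 − 13 = 10; no certificate nets 16. Unskilled prefers no certificate.
Neither type deviates, so the separating profile is an equilibrium.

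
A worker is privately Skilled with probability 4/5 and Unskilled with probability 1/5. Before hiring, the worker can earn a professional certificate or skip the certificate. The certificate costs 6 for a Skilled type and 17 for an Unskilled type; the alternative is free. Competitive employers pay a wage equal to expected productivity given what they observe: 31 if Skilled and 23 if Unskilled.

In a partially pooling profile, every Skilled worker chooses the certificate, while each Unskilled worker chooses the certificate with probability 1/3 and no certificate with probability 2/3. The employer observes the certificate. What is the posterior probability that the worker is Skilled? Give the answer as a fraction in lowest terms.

P(the certificate) = (4/5)·1 + (1/5)·(1/3) = 13/15.
By Bayes' rule, P(Skilled | the certificate) = (4/5) / (13/15) = 12/13.

12/13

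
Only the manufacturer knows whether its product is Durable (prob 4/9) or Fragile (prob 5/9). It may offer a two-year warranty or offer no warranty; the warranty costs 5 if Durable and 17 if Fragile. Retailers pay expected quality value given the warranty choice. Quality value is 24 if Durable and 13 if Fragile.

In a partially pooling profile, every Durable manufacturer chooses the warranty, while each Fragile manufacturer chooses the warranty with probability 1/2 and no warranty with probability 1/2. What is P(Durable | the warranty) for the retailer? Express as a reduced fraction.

P(the warranty) = (4/9)·1 + (5/9)·(1/2) = 13/18.
By Bayes' rule, P(Durable | the warranty) = (4/9) / (13/18) = 8/13.

8/13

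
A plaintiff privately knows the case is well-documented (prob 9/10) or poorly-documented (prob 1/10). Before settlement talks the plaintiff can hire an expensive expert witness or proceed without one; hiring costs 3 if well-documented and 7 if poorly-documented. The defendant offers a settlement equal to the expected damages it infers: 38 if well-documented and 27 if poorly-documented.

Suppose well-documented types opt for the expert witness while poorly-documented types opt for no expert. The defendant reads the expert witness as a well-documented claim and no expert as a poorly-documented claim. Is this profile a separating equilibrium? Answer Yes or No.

Under these beliefs, the expert witness earns settlement 38 and no expert earns settlement 27.
well-documented: the expert witness nets 38 − 3 = 35; no expert nets 27. well-documented prefers the expert witness.
poorly-documented: the expert witness nets 38 − 7 = 31; no expert nets 27. poorly-documented would deviate to the expert witness.
poorly-documented has a profitable deviation, so the profile is not an equilibrium.

No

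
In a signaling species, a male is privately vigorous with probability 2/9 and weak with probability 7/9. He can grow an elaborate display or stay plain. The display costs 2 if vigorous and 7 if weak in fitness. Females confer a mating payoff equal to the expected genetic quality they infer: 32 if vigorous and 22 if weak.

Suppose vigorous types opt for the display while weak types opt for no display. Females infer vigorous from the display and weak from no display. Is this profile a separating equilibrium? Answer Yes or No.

No

Under these beliefs, the display earns mating payoff 32 and no display earns mating payoff 22.
vigorous: the display nets 32 − 2 = 30; no display nets 22. vigorous prefers the display.
weak: the display nets 32 − 7 = 25; no display nets 22. weak would deviate to the display.
weak has a profitable deviation, so the profile is not an equilibrium.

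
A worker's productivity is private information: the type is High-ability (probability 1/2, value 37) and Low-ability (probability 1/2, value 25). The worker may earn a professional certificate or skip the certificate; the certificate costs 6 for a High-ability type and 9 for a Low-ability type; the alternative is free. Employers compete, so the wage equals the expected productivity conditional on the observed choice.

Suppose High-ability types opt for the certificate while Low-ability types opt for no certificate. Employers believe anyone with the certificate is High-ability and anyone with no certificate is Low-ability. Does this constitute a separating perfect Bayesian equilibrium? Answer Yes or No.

Under these beliefs, the certificate earns wage 37 and no certificate earns wage 25.
High-ability: the certificate nets 37 − 6 = 31; no certificate nets 25. High-ability prefers the certificate.
Low-ability: the certificate nets 37 − 9 = 28; no certificate nets 25. Low-ability would deviate to the certificate.
Low-ability has a profitable deviation, so the profile is not an equilibrium.

No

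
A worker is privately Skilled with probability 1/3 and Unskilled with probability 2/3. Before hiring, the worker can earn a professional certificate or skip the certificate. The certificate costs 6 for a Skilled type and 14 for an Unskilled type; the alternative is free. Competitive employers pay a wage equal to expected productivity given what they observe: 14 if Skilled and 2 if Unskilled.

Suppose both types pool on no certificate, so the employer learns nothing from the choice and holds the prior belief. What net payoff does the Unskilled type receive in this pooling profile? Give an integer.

6

Pooled wage = 1/3·14 + 2/3·2 = 6.
Unskilled pays no cost for no certificate, so net payoff = 6.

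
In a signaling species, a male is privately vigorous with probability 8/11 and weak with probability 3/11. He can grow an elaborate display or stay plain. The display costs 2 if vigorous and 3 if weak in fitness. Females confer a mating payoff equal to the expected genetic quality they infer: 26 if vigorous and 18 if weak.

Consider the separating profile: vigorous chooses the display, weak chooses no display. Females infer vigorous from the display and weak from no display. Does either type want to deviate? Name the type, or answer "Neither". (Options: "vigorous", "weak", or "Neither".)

weak

The display pays 26; no display pays 18.
vigorous: assigned the display, nets 26 − 2 = 24; deviating to no display nets 18.
weak: assigned no display, nets 18; deviating to the display nets 26 − 3 = 23.
The weak type gains 5 by deviating.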